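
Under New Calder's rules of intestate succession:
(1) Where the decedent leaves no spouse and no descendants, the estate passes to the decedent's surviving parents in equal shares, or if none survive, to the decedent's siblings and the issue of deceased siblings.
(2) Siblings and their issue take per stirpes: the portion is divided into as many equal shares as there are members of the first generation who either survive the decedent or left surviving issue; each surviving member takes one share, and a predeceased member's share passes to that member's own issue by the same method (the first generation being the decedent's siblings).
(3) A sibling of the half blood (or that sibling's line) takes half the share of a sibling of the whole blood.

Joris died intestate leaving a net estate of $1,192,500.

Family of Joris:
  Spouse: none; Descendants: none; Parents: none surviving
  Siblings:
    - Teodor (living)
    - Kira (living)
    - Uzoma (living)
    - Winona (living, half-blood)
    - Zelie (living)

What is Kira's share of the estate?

The entire $1,192,500 passes to the siblings and their issue.
Counting each half-blood sibling's line as half a unit, there are 9/2 units in $1,192,500, so one unit is $265,000. Whole-blood lines (Teodor, Kira, Uzoma, and Zelie) take $265,000 each; half-blood lines (Winona) take $132,500 each.

Kira receives $265,000.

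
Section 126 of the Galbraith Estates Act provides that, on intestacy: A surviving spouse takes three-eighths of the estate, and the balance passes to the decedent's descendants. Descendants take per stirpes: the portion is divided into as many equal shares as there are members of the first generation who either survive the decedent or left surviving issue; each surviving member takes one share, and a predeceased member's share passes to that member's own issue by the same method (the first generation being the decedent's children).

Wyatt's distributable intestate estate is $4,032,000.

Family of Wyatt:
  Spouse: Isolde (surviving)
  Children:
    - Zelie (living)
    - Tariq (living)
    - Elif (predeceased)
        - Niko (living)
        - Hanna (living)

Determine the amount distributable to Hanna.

Hanna receives $420,000.

Isolde takes three-eighths of $4,032,000 = $1,512,000. The remaining $2,520,000 passes to the descendants.
The descendants' portion ($2,520,000) is divided into 3 shares of $840,000: Zelie and Tariq each take $840,000; Elif's $840,000 share passes to Elif's issue.
Elif's share ($840,000) is divided into 2 shares of $420,000: Niko and Hanna each take $420,000.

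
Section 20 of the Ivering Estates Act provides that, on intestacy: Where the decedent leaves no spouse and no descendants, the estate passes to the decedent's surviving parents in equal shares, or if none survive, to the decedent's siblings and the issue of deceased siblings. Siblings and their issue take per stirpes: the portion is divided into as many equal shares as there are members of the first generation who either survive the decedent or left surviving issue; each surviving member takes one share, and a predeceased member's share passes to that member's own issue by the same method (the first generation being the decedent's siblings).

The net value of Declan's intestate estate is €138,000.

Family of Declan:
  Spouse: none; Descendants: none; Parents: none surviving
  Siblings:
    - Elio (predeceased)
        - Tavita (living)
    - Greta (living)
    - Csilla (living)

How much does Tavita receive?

Tavita receives €46,000.

The entire €138,000 passes to the siblings and their issue.
That amount (€138,000) is divided into 3 shares of €46,000: Greta and Csilla each take €46,000; Elio's €46,000 share passes to Elio's issue.
Elio's share (€46,000) passes entirely to Tavita.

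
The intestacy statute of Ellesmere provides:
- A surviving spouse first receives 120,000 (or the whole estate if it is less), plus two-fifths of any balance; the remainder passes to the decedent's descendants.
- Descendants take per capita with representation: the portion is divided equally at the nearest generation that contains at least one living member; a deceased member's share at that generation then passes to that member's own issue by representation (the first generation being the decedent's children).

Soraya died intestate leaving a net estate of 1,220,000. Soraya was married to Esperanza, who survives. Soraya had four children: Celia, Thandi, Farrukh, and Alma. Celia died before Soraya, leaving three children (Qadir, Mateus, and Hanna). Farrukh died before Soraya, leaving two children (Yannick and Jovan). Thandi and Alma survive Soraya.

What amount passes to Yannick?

Yannick receives 82,500.

Esperanza first takes 120,000, leaving a balance of 1,100,000. Esperanza then takes two-fifths of the balance (440,000), for a total of 560,000. The remaining 660,000 passes to the descendants.
The descendants' portion (660,000) is divided into 4 shares of 165,000: Thandi and Alma each take 165,000; Celia's 165,000 share passes to Celia's issue; Farrukh's 165,000 share passes to Farrukh's issue.
Celia's share (165,000) is divided into 3 shares of 55,000: Qadir, Mateus, and Hanna each take 55,000.
Farrukh's share (165,000) is divided into 2 shares of 82,500: Yannick and Jovan each take 82,500.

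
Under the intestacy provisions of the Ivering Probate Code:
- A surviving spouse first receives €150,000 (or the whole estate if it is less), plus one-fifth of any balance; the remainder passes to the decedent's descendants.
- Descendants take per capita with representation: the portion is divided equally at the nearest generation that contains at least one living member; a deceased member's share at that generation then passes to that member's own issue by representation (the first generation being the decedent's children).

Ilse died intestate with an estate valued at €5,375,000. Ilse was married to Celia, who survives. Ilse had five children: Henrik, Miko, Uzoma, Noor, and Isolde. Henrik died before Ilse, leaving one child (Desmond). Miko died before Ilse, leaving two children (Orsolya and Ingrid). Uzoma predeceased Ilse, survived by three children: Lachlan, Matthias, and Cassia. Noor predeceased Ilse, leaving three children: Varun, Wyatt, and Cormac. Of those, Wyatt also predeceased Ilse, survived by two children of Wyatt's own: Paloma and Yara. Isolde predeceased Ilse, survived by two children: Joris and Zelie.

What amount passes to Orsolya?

Celia first takes €150,000, leaving a balance of €5,225,000. Celia then takes one-fifth of the balance (€1,045,000), for a total of €1,195,000. The remaining €4,180,000 passes to the descendants.
No child survives, so the initial division is made at the grandchildren's generation.
The descendants' portion (€4,180,000) is divided into 11 shares of €380,000: Desmond, Orsolya, Ingrid, Lachlan, Matthias, Cassia, Varun, Cormac, Joris, and Zelie each take €380,000; Wyatt's €380,000 share passes to Wyatt's issue.
Wyatt's share (€380,000) is divided into 2 shares of €190,000: Paloma and Yara each take €190,000.

Orsolya receives €380,000.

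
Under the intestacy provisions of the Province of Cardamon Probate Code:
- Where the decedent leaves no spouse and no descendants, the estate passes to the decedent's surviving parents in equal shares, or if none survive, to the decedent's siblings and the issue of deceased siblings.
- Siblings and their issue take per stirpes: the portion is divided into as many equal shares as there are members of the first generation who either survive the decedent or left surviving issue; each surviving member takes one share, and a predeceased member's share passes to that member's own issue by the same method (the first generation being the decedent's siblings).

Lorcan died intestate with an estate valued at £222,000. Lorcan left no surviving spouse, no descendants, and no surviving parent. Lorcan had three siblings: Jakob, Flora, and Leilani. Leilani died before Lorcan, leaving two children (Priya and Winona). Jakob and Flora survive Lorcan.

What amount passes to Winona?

The entire £222,000 passes to the siblings and their issue.
That amount (£222,000) is divided into 3 shares of £74,000: Jakob and Flora each take £74,000; Leilani's £74,000 share passes to Leilani's issue.
Leilani's share (£74,000) is divided into 2 shares of £37,000: Priya and Winona each take £37,000.

Winona receives £37,000.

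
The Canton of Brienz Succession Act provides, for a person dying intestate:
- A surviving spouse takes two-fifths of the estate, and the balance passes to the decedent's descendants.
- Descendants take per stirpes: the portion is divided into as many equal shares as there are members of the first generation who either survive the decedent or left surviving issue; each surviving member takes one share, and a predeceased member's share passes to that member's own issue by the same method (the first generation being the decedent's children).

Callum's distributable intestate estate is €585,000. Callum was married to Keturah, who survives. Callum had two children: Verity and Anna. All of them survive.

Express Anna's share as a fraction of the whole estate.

Anna receives 3/10 of the estate.

Keturah takes two-fifths of €585,000 = €234,000. The remaining €351,000 passes to the descendants.
The descendants' portion (€351,000) is divided into 2 shares of €175,500: Verity and Anna each take €175,500.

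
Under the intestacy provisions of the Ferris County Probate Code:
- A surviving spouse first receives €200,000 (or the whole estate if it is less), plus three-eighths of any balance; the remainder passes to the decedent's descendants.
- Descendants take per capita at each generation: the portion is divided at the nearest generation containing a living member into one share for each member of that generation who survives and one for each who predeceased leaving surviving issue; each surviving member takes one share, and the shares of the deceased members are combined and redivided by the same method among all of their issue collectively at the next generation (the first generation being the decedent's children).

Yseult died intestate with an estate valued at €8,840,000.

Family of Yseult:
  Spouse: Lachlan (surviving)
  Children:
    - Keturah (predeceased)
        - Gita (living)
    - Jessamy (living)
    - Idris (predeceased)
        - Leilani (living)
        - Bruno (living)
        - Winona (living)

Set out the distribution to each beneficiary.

Lachlan: €3,440,000; Gita: €900,000; Jessamy: €1,800,000; Leilani: €900,000; Bruno: €900,000; Winona: €900,000

Lachlan first takes €200,000, leaving a balance of €8,640,000. Lachlan then takes three-eighths of the balance (€3,240,000), for a total of €3,440,000. The remaining €5,400,000 passes to the descendants.
The descendants' portion (€5,400,000) is divided at the children's generation into 3 shares of €1,800,000. Jessamy takes €1,800,000. The 2 shares of the deceased (Keturah and Idris) are combined into a pool of €3,600,000.
That pool (€3,600,000) is divided at the grandchildren's generation equally among Gita, Leilani, Bruno, and Winona: €900,000 each.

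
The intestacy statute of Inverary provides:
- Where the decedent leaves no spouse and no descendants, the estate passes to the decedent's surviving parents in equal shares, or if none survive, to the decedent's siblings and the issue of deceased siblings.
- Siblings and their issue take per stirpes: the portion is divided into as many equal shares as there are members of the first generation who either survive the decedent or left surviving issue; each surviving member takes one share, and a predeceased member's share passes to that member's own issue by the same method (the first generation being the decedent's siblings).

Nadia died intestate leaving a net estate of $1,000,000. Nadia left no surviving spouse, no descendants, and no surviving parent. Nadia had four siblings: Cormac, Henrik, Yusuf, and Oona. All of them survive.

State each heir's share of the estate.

The entire $1,000,000 passes to the siblings and their issue.
That amount ($1,000,000) is divided into 4 shares of $250,000: Cormac, Henrik, Yusuf, and Oona each take $250,000.

Cormac: $250,000; Henrik: $250,000; Yusuf: $250,000; Oona: $250,000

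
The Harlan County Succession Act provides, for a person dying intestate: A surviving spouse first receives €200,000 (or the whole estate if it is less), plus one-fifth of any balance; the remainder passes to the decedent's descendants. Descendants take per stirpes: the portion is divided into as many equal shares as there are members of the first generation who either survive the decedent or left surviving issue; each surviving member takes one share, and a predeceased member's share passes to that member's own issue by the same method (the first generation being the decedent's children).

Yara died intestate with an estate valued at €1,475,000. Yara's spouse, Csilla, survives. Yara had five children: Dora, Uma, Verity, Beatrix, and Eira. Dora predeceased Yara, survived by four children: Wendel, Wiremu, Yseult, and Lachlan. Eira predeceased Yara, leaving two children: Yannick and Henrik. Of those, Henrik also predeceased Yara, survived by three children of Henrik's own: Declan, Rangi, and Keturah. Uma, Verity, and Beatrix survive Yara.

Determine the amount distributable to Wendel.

Wendel receives €51,000.

Csilla first takes €200,000, leaving a balance of €1,275,000. Csilla then takes one-fifth of the balance (€255,000), for a total of €455,000. The remaining €1,020,000 passes to the descendants.
The descendants' portion (€1,020,000) is divided into 5 shares of €204,000: Uma, Verity, and Beatrix each take €204,000; Dora's €204,000 share passes to Dora's issue; Eira's €204,000 share passes to Eira's issue.
Dora's share (€204,000) is divided into 4 shares of €51,000: Wendel, Wiremu, Yseult, and Lachlan each take €51,000.
Eira's share (€204,000) is divided into 2 shares of €102,000: Yannick takes €102,000; Henrik's €102,000 share passes to Henrik's issue.
Henrik's share (€102,000) is divided into 3 shares of €34,000: Declan, Rangi, and Keturah each take €34,000.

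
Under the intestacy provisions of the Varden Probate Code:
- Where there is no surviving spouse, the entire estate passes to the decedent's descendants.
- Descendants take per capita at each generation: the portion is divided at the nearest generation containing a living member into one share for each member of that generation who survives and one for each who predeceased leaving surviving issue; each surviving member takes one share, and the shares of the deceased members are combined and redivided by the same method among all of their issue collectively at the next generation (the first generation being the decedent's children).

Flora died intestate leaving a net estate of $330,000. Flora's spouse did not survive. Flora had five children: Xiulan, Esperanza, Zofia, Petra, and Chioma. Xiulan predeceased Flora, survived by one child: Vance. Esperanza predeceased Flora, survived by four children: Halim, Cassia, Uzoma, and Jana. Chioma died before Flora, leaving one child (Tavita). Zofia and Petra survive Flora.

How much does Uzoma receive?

Uzoma receives $33,000.

The entire $330,000 passes to the descendants.
That amount ($330,000) is divided at the children's generation into 5 shares of $66,000. Zofia and Petra each take $66,000. The 3 shares of the deceased (Xiulan, Esperanza, and Chioma) are combined into a pool of $198,000.
That pool ($198,000) is divided at the grandchildren's generation equally among Vance, Halim, Cassia, Uzoma, Jana, and Tavita: $33,000 each.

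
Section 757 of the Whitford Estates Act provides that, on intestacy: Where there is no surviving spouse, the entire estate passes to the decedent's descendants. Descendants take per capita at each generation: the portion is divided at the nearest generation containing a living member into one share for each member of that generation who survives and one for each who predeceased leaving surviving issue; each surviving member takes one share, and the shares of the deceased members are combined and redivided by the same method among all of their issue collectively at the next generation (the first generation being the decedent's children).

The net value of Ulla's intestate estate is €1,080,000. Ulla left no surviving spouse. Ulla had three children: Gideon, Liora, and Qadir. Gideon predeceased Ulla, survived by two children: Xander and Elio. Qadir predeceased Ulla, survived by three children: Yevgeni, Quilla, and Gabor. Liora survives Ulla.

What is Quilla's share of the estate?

The entire €1,080,000 passes to the descendants.
That amount (€1,080,000) is divided at the children's generation into 3 shares of €360,000. Liora takes €360,000. The 2 shares of the deceased (Gideon and Qadir) are combined into a pool of €720,000.
That pool (€720,000) is divided at the grandchildren's generation equally among Xander, Elio, Yevgeni, Quilla, and Gabor: €144,000 each.

Quilla receives €144,000.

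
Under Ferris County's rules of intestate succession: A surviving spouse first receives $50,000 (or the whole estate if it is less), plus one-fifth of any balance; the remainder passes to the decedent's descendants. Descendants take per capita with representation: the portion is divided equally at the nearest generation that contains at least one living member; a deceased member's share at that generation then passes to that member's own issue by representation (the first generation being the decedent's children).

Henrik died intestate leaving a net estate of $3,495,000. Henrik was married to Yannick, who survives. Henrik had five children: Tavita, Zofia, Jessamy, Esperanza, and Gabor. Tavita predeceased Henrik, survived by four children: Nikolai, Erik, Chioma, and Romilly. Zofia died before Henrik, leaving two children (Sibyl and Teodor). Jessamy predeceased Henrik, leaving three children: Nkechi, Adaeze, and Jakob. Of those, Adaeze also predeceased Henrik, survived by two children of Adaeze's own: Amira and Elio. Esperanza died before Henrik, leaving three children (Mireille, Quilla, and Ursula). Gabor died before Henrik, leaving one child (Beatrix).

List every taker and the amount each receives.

Yannick: $739,000; Nikolai: $212,000; Erik: $212,000; Chioma: $212,000; Romilly: $212,000; Sibyl: $212,000; Teodor: $212,000; Nkechi: $212,000; Amira: $106,000; Elio: $106,000; Jakob: $212,000; Mireille: $212,000; Quilla: $212,000; Ursula: $212,000; Beatrix: $212,000

Yannick first takes $50,000, leaving a balance of $3,445,000. Yannick then takes one-fifth of the balance ($689,000), for a total of $739,000. The remaining $2,756,000 passes to the descendants.
No child survives, so the initial division is made at the grandchildren's generation.
The descendants' portion ($2,756,000) is divided into 13 shares of $212,000: Nikolai, Erik, Chioma, Romilly, Sibyl, Teodor, Nkechi, Jakob, Mireille, Quilla, Ursula, and Beatrix each take $212,000; Adaeze's $212,000 share passes to Adaeze's issue.
Adaeze's share ($212,000) is divided into 2 shares of $106,000: Amira and Elio each take $106,000.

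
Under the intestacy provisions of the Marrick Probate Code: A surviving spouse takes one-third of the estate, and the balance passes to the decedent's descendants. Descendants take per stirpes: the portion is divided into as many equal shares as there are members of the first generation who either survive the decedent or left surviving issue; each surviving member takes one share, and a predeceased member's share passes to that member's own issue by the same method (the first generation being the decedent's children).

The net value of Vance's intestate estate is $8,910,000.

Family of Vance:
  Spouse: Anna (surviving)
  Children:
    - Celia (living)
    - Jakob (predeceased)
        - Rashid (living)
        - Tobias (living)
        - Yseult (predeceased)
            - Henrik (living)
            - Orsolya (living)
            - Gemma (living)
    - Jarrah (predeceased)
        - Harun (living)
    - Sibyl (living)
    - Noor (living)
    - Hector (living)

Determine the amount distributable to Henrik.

Henrik receives $110,000.

Anna takes one-third of $8,910,000 = $2,970,000. The remaining $5,940,000 passes to the descendants.
The descendants' portion ($5,940,000) is divided into 6 shares of $990,000: Celia, Sibyl, Noor, and Hector each take $990,000; Jakob's $990,000 share passes to Jakob's issue; Jarrah's $990,000 share passes to Jarrah's issue.
Jakob's share ($990,000) is divided into 3 shares of $330,000: Rashid and Tobias each take $330,000; Yseult's $330,000 share passes to Yseult's issue.
Yseult's share ($330,000) is divided into 3 shares of $110,000: Henrik, Orsolya, and Gemma each take $110,000.
Jarrah's share ($990,000) passes entirely to Harun.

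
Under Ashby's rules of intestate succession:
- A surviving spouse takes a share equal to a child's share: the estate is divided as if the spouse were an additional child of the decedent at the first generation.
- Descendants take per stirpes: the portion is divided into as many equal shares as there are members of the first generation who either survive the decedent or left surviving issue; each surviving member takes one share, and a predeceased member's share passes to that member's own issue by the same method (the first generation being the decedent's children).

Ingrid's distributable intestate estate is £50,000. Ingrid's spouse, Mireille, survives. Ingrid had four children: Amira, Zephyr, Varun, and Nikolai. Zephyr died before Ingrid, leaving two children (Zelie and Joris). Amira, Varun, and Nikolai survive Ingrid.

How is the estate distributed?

Mireille: £10,000; Amira: £10,000; Zelie: £5,000; Joris: £5,000; Varun: £10,000; Nikolai: £10,000

The spouse counts as an additional share at the children's level, so there are 5 primary shares of £10,000. Mireille takes one such share (£10,000).
The children's combined portion (£40,000) is divided into 4 shares of £10,000: Amira, Varun, and Nikolai each take £10,000; Zephyr's £10,000 share passes to Zephyr's issue.
Zephyr's share (£10,000) is divided into 2 shares of £5,000: Zelie and Joris each take £5,000.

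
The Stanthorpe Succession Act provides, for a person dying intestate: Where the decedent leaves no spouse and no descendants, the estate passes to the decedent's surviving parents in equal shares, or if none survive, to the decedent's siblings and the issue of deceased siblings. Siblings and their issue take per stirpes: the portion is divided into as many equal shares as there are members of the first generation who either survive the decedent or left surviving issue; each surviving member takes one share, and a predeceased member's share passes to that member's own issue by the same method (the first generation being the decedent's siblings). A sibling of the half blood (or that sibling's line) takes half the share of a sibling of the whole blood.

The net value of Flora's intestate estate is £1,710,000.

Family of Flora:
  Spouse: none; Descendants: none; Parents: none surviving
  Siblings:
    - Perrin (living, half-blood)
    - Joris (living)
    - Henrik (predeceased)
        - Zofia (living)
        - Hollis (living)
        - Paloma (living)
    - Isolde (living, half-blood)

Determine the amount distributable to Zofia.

Zofia receives £190,000.

The entire £1,710,000 passes to the siblings and their issue.
Counting each half-blood sibling's line as half a unit, there are 3 units in £1,710,000, so one unit is £570,000. Whole-blood lines (Joris and Henrik) take £570,000 each; half-blood lines (Perrin and Isolde) take £285,000 each.
Henrik's share (£570,000) is divided into 3 shares of £190,000: Zofia, Hollis, and Paloma each take £190,000.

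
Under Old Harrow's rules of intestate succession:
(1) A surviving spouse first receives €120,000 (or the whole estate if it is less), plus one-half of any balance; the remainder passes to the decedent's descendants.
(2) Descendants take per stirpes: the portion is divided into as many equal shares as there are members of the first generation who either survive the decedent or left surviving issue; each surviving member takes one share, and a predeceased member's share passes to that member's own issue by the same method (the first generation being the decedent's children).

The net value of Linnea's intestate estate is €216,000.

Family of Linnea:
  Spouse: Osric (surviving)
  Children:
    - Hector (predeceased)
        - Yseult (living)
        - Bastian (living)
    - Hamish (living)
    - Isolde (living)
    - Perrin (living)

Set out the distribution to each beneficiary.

Osric: €168,000; Yseult: €6,000; Bastian: €6,000; Hamish: €12,000; Isolde: €12,000; Perrin: €12,000

Osric first takes €120,000, leaving a balance of €96,000. Osric then takes one-half of the balance (€48,000), for a total of €168,000. The remaining €48,000 passes to the descendants.
The descendants' portion (€48,000) is divided into 4 shares of €12,000: Hamish, Isolde, and Perrin each take €12,000; Hector's €12,000 share passes to Hector's issue.
Hector's share (€12,000) is divided into 2 shares of €6,000: Yseult and Bastian each take €6,000.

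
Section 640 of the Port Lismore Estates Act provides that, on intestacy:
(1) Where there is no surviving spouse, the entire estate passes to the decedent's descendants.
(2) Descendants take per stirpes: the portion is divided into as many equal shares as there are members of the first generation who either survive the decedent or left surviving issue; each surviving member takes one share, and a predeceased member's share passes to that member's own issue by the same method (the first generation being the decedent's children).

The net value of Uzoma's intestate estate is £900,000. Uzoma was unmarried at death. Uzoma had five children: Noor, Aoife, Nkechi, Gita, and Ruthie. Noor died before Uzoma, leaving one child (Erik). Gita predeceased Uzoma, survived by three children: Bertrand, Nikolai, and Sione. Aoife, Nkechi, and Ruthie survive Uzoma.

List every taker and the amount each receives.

The entire £900,000 passes to the descendants.
That amount (£900,000) is divided into 5 shares of £180,000: Aoife, Nkechi, and Ruthie each take £180,000; Noor's £180,000 share passes to Noor's issue; Gita's £180,000 share passes to Gita's issue.
Noor's share (£180,000) passes entirely to Erik.
Gita's share (£180,000) is divided into 3 shares of £60,000: Bertrand, Nikolai, and Sione each take £60,000.

Erik: £180,000; Aoife: £180,000; Nkechi: £180,000; Bertrand: £60,000; Nikolai: £60,000; Sione: £60,000; Ruthie: £180,000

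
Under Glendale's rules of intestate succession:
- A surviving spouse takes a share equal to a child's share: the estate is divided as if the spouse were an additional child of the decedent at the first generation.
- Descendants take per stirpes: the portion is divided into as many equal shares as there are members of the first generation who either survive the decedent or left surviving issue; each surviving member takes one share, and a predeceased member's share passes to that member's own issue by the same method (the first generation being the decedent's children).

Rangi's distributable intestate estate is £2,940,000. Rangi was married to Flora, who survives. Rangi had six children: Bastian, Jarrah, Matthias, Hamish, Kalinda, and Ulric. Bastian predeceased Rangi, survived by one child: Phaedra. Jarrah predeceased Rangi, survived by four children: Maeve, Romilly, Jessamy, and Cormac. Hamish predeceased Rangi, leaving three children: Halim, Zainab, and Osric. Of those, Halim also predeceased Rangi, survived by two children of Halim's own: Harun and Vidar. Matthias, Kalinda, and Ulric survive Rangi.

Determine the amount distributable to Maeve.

Maeve receives £105,000.

The spouse counts as an additional share at the children's level, so there are 7 primary shares of £420,000. Flora takes one such share (£420,000).
The children's combined portion (£2,520,000) is divided into 6 shares of £420,000: Matthias, Kalinda, and Ulric each take £420,000; Bastian's £420,000 share passes to Bastian's issue; Jarrah's £420,000 share passes to Jarrah's issue; Hamish's £420,000 share passes to Hamish's issue.
Bastian's share (£420,000) passes entirely to Phaedra.
Jarrah's share (£420,000) is divided into 4 shares of £105,000: Maeve, Romilly, Jessamy, and Cormac each take £105,000.
Hamish's share (£420,000) is divided into 3 shares of £140,000: Zainab and Osric each take £140,000; Halim's £140,000 share passes to Halim's issue.
Halim's share (£140,000) is divided into 2 shares of £70,000: Harun and Vidar each take £70,000.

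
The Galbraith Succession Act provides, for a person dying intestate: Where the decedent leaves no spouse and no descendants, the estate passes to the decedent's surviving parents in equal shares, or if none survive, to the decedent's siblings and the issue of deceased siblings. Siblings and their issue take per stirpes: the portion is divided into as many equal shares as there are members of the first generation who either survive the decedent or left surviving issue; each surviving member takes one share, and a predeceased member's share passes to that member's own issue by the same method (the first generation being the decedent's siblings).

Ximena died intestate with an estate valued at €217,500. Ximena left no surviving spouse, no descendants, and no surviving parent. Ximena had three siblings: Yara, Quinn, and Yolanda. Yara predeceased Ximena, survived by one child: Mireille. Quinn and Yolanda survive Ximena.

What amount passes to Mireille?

The entire €217,500 passes to the siblings and their issue.
That amount (€217,500) is divided into 3 shares of €72,500: Quinn and Yolanda each take €72,500; Yara's €72,500 share passes to Yara's issue.
Yara's share (€72,500) passes entirely to Mireille.

Mireille receives €72,500.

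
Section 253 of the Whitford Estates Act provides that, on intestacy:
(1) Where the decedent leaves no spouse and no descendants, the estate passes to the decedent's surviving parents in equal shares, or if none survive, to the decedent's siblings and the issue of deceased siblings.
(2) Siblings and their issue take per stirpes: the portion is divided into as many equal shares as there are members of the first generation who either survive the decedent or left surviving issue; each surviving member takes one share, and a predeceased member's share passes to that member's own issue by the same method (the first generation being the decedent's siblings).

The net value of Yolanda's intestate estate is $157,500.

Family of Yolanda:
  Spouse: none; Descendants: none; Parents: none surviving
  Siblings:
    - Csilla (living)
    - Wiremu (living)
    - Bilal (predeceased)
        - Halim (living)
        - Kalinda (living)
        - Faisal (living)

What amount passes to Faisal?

The entire $157,500 passes to the siblings and their issue.
That amount ($157,500) is divided into 3 shares of $52,500: Csilla and Wiremu each take $52,500; Bilal's $52,500 share passes to Bilal's issue.
Bilal's share ($52,500) is divided into 3 shares of $17,500: Halim, Kalinda, and Faisal each take $17,500.

Faisal receives $17,500.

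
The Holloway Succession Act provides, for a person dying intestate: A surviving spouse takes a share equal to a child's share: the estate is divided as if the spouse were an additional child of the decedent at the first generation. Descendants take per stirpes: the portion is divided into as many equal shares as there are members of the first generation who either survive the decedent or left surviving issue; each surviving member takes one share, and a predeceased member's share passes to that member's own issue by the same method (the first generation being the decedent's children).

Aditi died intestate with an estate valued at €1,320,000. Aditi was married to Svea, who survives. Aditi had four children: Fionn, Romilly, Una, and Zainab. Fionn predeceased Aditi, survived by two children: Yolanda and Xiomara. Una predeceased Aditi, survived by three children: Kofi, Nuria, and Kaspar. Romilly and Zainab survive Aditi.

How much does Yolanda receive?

The spouse counts as an additional share at the children's level, so there are 5 primary shares of €264,000. Svea takes one such share (€264,000).
The children's combined portion (€1,056,000) is divided into 4 shares of €264,000: Romilly and Zainab each take €264,000; Fionn's €264,000 share passes to Fionn's issue; Una's €264,000 share passes to Una's issue.
Fionn's share (€264,000) is divided into 2 shares of €132,000: Yolanda and Xiomara each take €132,000.
Una's share (€264,000) is divided into 3 shares of €88,000: Kofi, Nuria, and Kaspar each take €88,000.

Yolanda receives €132,000.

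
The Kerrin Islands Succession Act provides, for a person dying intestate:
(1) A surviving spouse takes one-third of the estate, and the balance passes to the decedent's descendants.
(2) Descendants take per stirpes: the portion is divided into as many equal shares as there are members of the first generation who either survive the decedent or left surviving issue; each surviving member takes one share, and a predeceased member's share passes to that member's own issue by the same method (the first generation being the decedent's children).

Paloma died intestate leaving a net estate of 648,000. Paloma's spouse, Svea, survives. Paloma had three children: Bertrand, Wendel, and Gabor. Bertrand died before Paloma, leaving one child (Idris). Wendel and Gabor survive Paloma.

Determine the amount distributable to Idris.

Svea takes one-third of 648,000 = 216,000. The remaining 432,000 passes to the descendants.
The descendants' portion (432,000) is divided into 3 shares of 144,000: Wendel and Gabor each take 144,000; Bertrand's 144,000 share passes to Bertrand's issue.
Bertrand's share (144,000) passes entirely to Idris.

Idris receives 144,000.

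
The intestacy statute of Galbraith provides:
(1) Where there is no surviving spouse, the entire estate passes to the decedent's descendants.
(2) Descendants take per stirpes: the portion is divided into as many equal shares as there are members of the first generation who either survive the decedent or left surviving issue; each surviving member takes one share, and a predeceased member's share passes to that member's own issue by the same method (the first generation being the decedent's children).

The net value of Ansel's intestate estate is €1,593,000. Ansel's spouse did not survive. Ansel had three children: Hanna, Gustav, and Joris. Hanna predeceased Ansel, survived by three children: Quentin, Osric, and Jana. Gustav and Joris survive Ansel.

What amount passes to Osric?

The entire €1,593,000 passes to the descendants.
That amount (€1,593,000) is divided into 3 shares of €531,000: Gustav and Joris each take €531,000; Hanna's €531,000 share passes to Hanna's issue.
Hanna's share (€531,000) is divided into 3 shares of €177,000: Quentin, Osric, and Jana each take €177,000.

Osric receives €177,000.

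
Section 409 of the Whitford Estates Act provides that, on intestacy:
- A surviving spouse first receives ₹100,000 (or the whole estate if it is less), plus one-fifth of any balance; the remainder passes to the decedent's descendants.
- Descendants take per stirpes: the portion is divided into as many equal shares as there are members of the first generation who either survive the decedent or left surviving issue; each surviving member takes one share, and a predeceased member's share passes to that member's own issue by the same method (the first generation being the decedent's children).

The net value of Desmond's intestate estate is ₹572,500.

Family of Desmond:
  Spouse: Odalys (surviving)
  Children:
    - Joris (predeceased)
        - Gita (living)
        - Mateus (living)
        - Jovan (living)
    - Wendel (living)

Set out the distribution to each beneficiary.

Odalys first takes ₹100,000, leaving a balance of ₹472,500. Odalys then takes one-fifth of the balance (₹94,500), for a total of ₹194,500. The remaining ₹378,000 passes to the descendants.
The descendants' portion (₹378,000) is divided into 2 shares of ₹189,000: Wendel takes ₹189,000; Joris's ₹189,000 share passes to Joris's issue.
Joris's share (₹189,000) is divided into 3 shares of ₹63,000: Gita, Mateus, and Jovan each take ₹63,000.

Odalys: ₹194,500; Gita: ₹63,000; Mateus: ₹63,000; Jovan: ₹63,000; Wendel: ₹189,000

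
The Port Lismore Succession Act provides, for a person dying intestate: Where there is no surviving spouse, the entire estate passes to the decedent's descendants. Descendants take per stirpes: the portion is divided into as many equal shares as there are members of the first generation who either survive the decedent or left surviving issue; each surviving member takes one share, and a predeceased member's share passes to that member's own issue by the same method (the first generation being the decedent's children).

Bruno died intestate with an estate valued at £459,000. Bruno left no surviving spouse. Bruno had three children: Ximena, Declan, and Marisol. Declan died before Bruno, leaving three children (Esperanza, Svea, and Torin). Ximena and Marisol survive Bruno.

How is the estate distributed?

The entire £459,000 passes to the descendants.
That amount (£459,000) is divided into 3 shares of £153,000: Ximena and Marisol each take £153,000; Declan's £153,000 share passes to Declan's issue.
Declan's share (£153,000) is divided into 3 shares of £51,000: Esperanza, Svea, and Torin each take £51,000.

Ximena: £153,000; Esperanza: £51,000; Svea: £51,000; Torin: £51,000; Marisol: £153,000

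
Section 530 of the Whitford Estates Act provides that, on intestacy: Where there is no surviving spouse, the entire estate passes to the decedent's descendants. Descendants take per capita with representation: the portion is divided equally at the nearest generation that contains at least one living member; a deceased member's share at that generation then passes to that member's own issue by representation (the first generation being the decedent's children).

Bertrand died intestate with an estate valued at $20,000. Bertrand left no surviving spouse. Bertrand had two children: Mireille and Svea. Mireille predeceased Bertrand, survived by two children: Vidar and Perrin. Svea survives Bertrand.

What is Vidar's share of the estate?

Vidar receives $5,000.

The entire $20,000 passes to the descendants.
That amount ($20,000) is divided into 2 shares of $10,000: Svea takes $10,000; Mireille's $10,000 share passes to Mireille's issue.
Mireille's share ($10,000) is divided into 2 shares of $5,000: Vidar and Perrin each take $5,000.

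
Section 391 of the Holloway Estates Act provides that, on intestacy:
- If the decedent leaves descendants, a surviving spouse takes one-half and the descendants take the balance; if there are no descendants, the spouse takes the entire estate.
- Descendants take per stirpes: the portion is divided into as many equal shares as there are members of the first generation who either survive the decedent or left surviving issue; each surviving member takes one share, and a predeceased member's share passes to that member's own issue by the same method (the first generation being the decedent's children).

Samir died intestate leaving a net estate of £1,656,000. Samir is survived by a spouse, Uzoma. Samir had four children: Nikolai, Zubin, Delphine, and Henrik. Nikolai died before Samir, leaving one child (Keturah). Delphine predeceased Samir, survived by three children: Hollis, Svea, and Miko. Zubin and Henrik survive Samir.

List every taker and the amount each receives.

Uzoma takes one-half of £1,656,000 = £828,000. The remaining £828,000 passes to the descendants.
The descendants' portion (£828,000) is divided into 4 shares of £207,000: Zubin and Henrik each take £207,000; Nikolai's £207,000 share passes to Nikolai's issue; Delphine's £207,000 share passes to Delphine's issue.
Nikolai's share (£207,000) passes entirely to Keturah.
Delphine's share (£207,000) is divided into 3 shares of £69,000: Hollis, Svea, and Miko each take £69,000.

Uzoma: £828,000; Keturah: £207,000; Zubin: £207,000; Hollis: £69,000; Svea: £69,000; Miko: £69,000; Henrik: £207,000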